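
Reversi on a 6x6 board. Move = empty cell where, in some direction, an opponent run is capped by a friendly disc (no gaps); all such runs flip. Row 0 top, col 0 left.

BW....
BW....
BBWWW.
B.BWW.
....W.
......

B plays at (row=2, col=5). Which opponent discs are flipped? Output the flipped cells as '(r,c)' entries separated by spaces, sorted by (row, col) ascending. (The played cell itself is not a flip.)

Dir NW: first cell '.' (not opp) -> no flip
Dir N: first cell '.' (not opp) -> no flip
Dir NE: edge -> no flip
Dir W: opp run (2,4) (2,3) (2,2) capped by B -> flip
Dir E: edge -> no flip
Dir SW: opp run (3,4), next='.' -> no flip
Dir S: first cell '.' (not opp) -> no flip
Dir SE: edge -> no flip

Answer: (2,2) (2,3) (2,4)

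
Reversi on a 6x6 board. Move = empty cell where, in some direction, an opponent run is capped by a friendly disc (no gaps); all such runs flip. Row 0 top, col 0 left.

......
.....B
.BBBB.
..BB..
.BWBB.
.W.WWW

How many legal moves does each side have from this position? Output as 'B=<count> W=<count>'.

Answer: B=1 W=9

Derivation:
-- B to move --
(3,1): no bracket -> illegal
(4,0): no bracket -> illegal
(4,5): no bracket -> illegal
(5,0): no bracket -> illegal
(5,2): flips 1 -> legal
B mobility = 1
-- W to move --
(0,4): no bracket -> illegal
(0,5): no bracket -> illegal
(1,0): flips 3 -> legal
(1,1): flips 3 -> legal
(1,2): flips 2 -> legal
(1,3): flips 3 -> legal
(1,4): no bracket -> illegal
(2,0): no bracket -> illegal
(2,5): no bracket -> illegal
(3,0): no bracket -> illegal
(3,1): flips 1 -> legal
(3,4): flips 1 -> legal
(3,5): flips 1 -> legal
(4,0): flips 1 -> legal
(4,5): flips 2 -> legal
(5,0): no bracket -> illegal
(5,2): no bracket -> illegal
W mobility = 9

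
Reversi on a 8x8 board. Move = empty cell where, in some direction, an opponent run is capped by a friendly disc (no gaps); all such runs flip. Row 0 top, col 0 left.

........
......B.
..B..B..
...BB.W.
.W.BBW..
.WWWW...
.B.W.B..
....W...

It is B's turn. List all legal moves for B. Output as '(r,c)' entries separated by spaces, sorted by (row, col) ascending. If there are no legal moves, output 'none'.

(2,6): no bracket -> illegal
(2,7): no bracket -> illegal
(3,0): no bracket -> illegal
(3,1): flips 2 -> legal
(3,2): no bracket -> illegal
(3,5): no bracket -> illegal
(3,7): no bracket -> illegal
(4,0): no bracket -> illegal
(4,2): no bracket -> illegal
(4,6): flips 1 -> legal
(4,7): flips 1 -> legal
(5,0): no bracket -> illegal
(5,5): no bracket -> illegal
(5,6): flips 1 -> legal
(6,0): no bracket -> illegal
(6,2): flips 1 -> legal
(6,4): flips 1 -> legal
(7,2): no bracket -> illegal
(7,3): flips 2 -> legal
(7,5): no bracket -> illegal

Answer: (3,1) (4,6) (4,7) (5,6) (6,2) (6,4) (7,3)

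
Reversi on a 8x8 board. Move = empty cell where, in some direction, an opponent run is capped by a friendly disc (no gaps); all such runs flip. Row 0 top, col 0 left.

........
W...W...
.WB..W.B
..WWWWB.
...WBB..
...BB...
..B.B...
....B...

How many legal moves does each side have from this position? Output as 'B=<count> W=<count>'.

-- B to move --
(0,0): no bracket -> illegal
(0,1): no bracket -> illegal
(0,3): flips 2 -> legal
(0,4): no bracket -> illegal
(0,5): no bracket -> illegal
(1,1): no bracket -> illegal
(1,2): no bracket -> illegal
(1,3): no bracket -> illegal
(1,5): flips 2 -> legal
(1,6): no bracket -> illegal
(2,0): flips 1 -> legal
(2,3): flips 3 -> legal
(2,4): flips 1 -> legal
(2,6): flips 1 -> legal
(3,0): no bracket -> illegal
(3,1): flips 4 -> legal
(4,1): no bracket -> illegal
(4,2): flips 2 -> legal
(4,6): no bracket -> illegal
(5,2): no bracket -> illegal
B mobility = 8
-- W to move --
(1,1): flips 1 -> legal
(1,2): flips 1 -> legal
(1,3): no bracket -> illegal
(1,6): no bracket -> illegal
(1,7): no bracket -> illegal
(2,3): flips 1 -> legal
(2,6): no bracket -> illegal
(3,1): no bracket -> illegal
(3,7): flips 1 -> legal
(4,2): no bracket -> illegal
(4,6): flips 2 -> legal
(4,7): flips 1 -> legal
(5,1): no bracket -> illegal
(5,2): no bracket -> illegal
(5,5): flips 2 -> legal
(5,6): flips 1 -> legal
(6,1): no bracket -> illegal
(6,3): flips 1 -> legal
(6,5): flips 1 -> legal
(7,1): flips 3 -> legal
(7,2): no bracket -> illegal
(7,3): no bracket -> illegal
(7,5): no bracket -> illegal
W mobility = 11

Answer: B=8 W=11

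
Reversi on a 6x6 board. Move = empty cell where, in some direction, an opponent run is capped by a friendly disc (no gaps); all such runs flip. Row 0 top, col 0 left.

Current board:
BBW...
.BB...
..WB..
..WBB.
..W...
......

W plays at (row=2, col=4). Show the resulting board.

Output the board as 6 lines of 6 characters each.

Answer: BBW...
.BB...
..WWW.
..WWB.
..W...
......

Derivation:
Place W at (2,4); scan 8 dirs for brackets.
Dir NW: first cell '.' (not opp) -> no flip
Dir N: first cell '.' (not opp) -> no flip
Dir NE: first cell '.' (not opp) -> no flip
Dir W: opp run (2,3) capped by W -> flip
Dir E: first cell '.' (not opp) -> no flip
Dir SW: opp run (3,3) capped by W -> flip
Dir S: opp run (3,4), next='.' -> no flip
Dir SE: first cell '.' (not opp) -> no flip
All flips: (2,3) (3,3)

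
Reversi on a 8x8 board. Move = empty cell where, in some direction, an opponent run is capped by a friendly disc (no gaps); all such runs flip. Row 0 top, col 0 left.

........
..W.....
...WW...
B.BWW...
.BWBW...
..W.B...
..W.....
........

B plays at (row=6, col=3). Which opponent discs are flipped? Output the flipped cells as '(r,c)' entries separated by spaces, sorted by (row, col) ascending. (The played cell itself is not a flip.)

Answer: (5,2)

Derivation:
Dir NW: opp run (5,2) capped by B -> flip
Dir N: first cell '.' (not opp) -> no flip
Dir NE: first cell 'B' (not opp) -> no flip
Dir W: opp run (6,2), next='.' -> no flip
Dir E: first cell '.' (not opp) -> no flip
Dir SW: first cell '.' (not opp) -> no flip
Dir S: first cell '.' (not opp) -> no flip
Dir SE: first cell '.' (not opp) -> no flip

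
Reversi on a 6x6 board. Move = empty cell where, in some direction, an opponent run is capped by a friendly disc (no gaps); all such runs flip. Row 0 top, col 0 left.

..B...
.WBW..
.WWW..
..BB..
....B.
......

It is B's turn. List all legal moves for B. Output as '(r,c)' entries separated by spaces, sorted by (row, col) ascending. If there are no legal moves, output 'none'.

Answer: (0,0) (0,3) (1,0) (1,4) (2,0) (2,4) (3,0) (3,4)

Derivation:
(0,0): flips 2 -> legal
(0,1): no bracket -> illegal
(0,3): flips 2 -> legal
(0,4): no bracket -> illegal
(1,0): flips 2 -> legal
(1,4): flips 2 -> legal
(2,0): flips 1 -> legal
(2,4): flips 1 -> legal
(3,0): flips 1 -> legal
(3,1): no bracket -> illegal
(3,4): flips 1 -> legal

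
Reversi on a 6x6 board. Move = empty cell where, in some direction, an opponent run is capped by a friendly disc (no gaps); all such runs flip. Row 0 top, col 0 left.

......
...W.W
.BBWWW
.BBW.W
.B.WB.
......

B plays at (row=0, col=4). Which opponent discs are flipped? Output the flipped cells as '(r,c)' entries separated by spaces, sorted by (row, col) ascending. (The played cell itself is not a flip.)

Dir NW: edge -> no flip
Dir N: edge -> no flip
Dir NE: edge -> no flip
Dir W: first cell '.' (not opp) -> no flip
Dir E: first cell '.' (not opp) -> no flip
Dir SW: opp run (1,3) capped by B -> flip
Dir S: first cell '.' (not opp) -> no flip
Dir SE: opp run (1,5), next=edge -> no flip

Answer: (1,3)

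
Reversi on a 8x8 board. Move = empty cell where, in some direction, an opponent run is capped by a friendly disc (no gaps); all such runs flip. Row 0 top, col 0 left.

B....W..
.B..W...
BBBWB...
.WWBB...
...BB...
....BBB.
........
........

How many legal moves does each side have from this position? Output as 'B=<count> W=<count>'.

Answer: B=7 W=10

Derivation:
-- B to move --
(0,3): no bracket -> illegal
(0,4): flips 1 -> legal
(0,6): no bracket -> illegal
(1,2): flips 1 -> legal
(1,3): flips 1 -> legal
(1,5): no bracket -> illegal
(1,6): no bracket -> illegal
(2,5): no bracket -> illegal
(3,0): flips 2 -> legal
(4,0): flips 1 -> legal
(4,1): flips 1 -> legal
(4,2): flips 2 -> legal
B mobility = 7
-- W to move --
(0,1): flips 2 -> legal
(0,2): no bracket -> illegal
(1,0): flips 1 -> legal
(1,2): flips 1 -> legal
(1,3): flips 1 -> legal
(1,5): no bracket -> illegal
(2,5): flips 1 -> legal
(3,0): no bracket -> illegal
(3,5): flips 2 -> legal
(4,2): no bracket -> illegal
(4,5): flips 1 -> legal
(4,6): no bracket -> illegal
(4,7): no bracket -> illegal
(5,2): no bracket -> illegal
(5,3): flips 2 -> legal
(5,7): no bracket -> illegal
(6,3): no bracket -> illegal
(6,4): flips 4 -> legal
(6,5): flips 2 -> legal
(6,6): no bracket -> illegal
(6,7): no bracket -> illegal
W mobility = 10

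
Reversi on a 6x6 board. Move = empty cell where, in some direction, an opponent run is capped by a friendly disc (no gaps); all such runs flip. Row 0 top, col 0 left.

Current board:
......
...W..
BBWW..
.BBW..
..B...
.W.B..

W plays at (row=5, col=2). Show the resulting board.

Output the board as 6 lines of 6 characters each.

Place W at (5,2); scan 8 dirs for brackets.
Dir NW: first cell '.' (not opp) -> no flip
Dir N: opp run (4,2) (3,2) capped by W -> flip
Dir NE: first cell '.' (not opp) -> no flip
Dir W: first cell 'W' (not opp) -> no flip
Dir E: opp run (5,3), next='.' -> no flip
Dir SW: edge -> no flip
Dir S: edge -> no flip
Dir SE: edge -> no flip
All flips: (3,2) (4,2)

Answer: ......
...W..
BBWW..
.BWW..
..W...
.WWB..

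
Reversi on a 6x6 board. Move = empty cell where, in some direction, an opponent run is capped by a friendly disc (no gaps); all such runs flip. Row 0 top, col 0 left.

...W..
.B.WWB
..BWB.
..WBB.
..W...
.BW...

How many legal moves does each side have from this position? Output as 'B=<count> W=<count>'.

Answer: B=5 W=9

Derivation:
-- B to move --
(0,2): flips 1 -> legal
(0,4): flips 2 -> legal
(0,5): no bracket -> illegal
(1,2): flips 3 -> legal
(2,1): no bracket -> illegal
(2,5): no bracket -> illegal
(3,1): flips 1 -> legal
(4,1): no bracket -> illegal
(4,3): no bracket -> illegal
(5,3): flips 1 -> legal
B mobility = 5
-- W to move --
(0,0): no bracket -> illegal
(0,1): no bracket -> illegal
(0,2): no bracket -> illegal
(0,4): no bracket -> illegal
(0,5): no bracket -> illegal
(1,0): no bracket -> illegal
(1,2): flips 1 -> legal
(2,0): no bracket -> illegal
(2,1): flips 1 -> legal
(2,5): flips 1 -> legal
(3,1): flips 1 -> legal
(3,5): flips 3 -> legal
(4,0): no bracket -> illegal
(4,1): no bracket -> illegal
(4,3): flips 1 -> legal
(4,4): flips 2 -> legal
(4,5): flips 1 -> legal
(5,0): flips 1 -> legal
W mobility = 9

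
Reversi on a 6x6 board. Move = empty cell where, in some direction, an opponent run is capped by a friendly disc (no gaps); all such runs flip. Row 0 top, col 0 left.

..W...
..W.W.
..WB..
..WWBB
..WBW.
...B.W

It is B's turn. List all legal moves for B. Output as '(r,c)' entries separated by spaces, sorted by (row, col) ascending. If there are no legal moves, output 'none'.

(0,1): flips 1 -> legal
(0,3): no bracket -> illegal
(0,4): no bracket -> illegal
(0,5): flips 1 -> legal
(1,1): no bracket -> illegal
(1,3): no bracket -> illegal
(1,5): no bracket -> illegal
(2,1): flips 2 -> legal
(2,4): no bracket -> illegal
(2,5): no bracket -> illegal
(3,1): flips 3 -> legal
(4,1): flips 2 -> legal
(4,5): flips 1 -> legal
(5,1): no bracket -> illegal
(5,2): no bracket -> illegal
(5,4): flips 1 -> legal

Answer: (0,1) (0,5) (2,1) (3,1) (4,1) (4,5) (5,4)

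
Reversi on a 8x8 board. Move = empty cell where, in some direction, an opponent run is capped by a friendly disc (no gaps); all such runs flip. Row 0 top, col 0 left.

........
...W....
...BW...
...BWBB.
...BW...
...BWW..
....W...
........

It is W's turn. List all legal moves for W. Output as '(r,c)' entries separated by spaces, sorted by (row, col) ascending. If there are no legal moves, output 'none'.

Answer: (1,2) (2,2) (2,6) (3,2) (3,7) (4,2) (4,6) (5,2) (6,2) (6,3)

Derivation:
(1,2): flips 1 -> legal
(1,4): no bracket -> illegal
(2,2): flips 2 -> legal
(2,5): no bracket -> illegal
(2,6): flips 1 -> legal
(2,7): no bracket -> illegal
(3,2): flips 2 -> legal
(3,7): flips 2 -> legal
(4,2): flips 3 -> legal
(4,5): no bracket -> illegal
(4,6): flips 1 -> legal
(4,7): no bracket -> illegal
(5,2): flips 2 -> legal
(6,2): flips 1 -> legal
(6,3): flips 4 -> legal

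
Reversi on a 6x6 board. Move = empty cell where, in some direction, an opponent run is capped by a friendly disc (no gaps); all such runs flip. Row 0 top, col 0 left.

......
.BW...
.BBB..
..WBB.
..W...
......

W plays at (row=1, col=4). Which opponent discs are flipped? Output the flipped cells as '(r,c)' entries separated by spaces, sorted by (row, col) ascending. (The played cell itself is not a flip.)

Answer: (2,3)

Derivation:
Dir NW: first cell '.' (not opp) -> no flip
Dir N: first cell '.' (not opp) -> no flip
Dir NE: first cell '.' (not opp) -> no flip
Dir W: first cell '.' (not opp) -> no flip
Dir E: first cell '.' (not opp) -> no flip
Dir SW: opp run (2,3) capped by W -> flip
Dir S: first cell '.' (not opp) -> no flip
Dir SE: first cell '.' (not opp) -> no flip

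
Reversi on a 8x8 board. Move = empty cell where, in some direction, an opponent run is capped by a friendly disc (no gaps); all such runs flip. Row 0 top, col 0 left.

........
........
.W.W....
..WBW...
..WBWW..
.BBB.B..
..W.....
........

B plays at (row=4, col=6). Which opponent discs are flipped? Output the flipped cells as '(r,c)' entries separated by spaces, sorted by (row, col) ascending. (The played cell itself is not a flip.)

Dir NW: first cell '.' (not opp) -> no flip
Dir N: first cell '.' (not opp) -> no flip
Dir NE: first cell '.' (not opp) -> no flip
Dir W: opp run (4,5) (4,4) capped by B -> flip
Dir E: first cell '.' (not opp) -> no flip
Dir SW: first cell 'B' (not opp) -> no flip
Dir S: first cell '.' (not opp) -> no flip
Dir SE: first cell '.' (not opp) -> no flip

Answer: (4,4) (4,5)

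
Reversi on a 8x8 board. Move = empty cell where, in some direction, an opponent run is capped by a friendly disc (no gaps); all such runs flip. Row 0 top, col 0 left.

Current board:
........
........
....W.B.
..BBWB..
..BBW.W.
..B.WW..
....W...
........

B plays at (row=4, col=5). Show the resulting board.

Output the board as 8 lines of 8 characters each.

Place B at (4,5); scan 8 dirs for brackets.
Dir NW: opp run (3,4), next='.' -> no flip
Dir N: first cell 'B' (not opp) -> no flip
Dir NE: first cell '.' (not opp) -> no flip
Dir W: opp run (4,4) capped by B -> flip
Dir E: opp run (4,6), next='.' -> no flip
Dir SW: opp run (5,4), next='.' -> no flip
Dir S: opp run (5,5), next='.' -> no flip
Dir SE: first cell '.' (not opp) -> no flip
All flips: (4,4)

Answer: ........
........
....W.B.
..BBWB..
..BBBBW.
..B.WW..
....W...
........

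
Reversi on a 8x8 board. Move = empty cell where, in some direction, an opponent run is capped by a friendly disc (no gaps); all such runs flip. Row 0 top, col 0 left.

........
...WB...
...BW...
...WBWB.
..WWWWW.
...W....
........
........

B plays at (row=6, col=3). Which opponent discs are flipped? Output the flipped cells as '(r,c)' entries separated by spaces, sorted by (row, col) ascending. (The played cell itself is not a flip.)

Answer: (3,3) (4,3) (5,3)

Derivation:
Dir NW: first cell '.' (not opp) -> no flip
Dir N: opp run (5,3) (4,3) (3,3) capped by B -> flip
Dir NE: first cell '.' (not opp) -> no flip
Dir W: first cell '.' (not opp) -> no flip
Dir E: first cell '.' (not opp) -> no flip
Dir SW: first cell '.' (not opp) -> no flip
Dir S: first cell '.' (not opp) -> no flip
Dir SE: first cell '.' (not opp) -> no flip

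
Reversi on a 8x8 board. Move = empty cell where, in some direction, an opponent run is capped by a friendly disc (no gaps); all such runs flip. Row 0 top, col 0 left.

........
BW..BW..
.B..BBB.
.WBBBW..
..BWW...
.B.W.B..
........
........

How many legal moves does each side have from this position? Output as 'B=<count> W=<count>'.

Answer: B=17 W=10

Derivation:
-- B to move --
(0,0): no bracket -> illegal
(0,1): flips 1 -> legal
(0,2): no bracket -> illegal
(0,4): flips 1 -> legal
(0,5): flips 1 -> legal
(0,6): flips 1 -> legal
(1,2): flips 1 -> legal
(1,6): flips 1 -> legal
(2,0): flips 1 -> legal
(2,2): no bracket -> illegal
(3,0): flips 1 -> legal
(3,6): flips 1 -> legal
(4,0): no bracket -> illegal
(4,1): flips 1 -> legal
(4,5): flips 3 -> legal
(4,6): flips 1 -> legal
(5,2): flips 1 -> legal
(5,4): flips 2 -> legal
(6,2): flips 3 -> legal
(6,3): flips 2 -> legal
(6,4): flips 1 -> legal
B mobility = 17
-- W to move --
(0,0): no bracket -> illegal
(0,1): no bracket -> illegal
(0,3): no bracket -> illegal
(0,4): flips 3 -> legal
(0,5): no bracket -> illegal
(1,2): no bracket -> illegal
(1,3): flips 2 -> legal
(1,6): flips 2 -> legal
(1,7): flips 1 -> legal
(2,0): no bracket -> illegal
(2,2): flips 1 -> legal
(2,3): flips 1 -> legal
(2,7): no bracket -> illegal
(3,0): no bracket -> illegal
(3,6): no bracket -> illegal
(3,7): flips 1 -> legal
(4,0): no bracket -> illegal
(4,1): flips 1 -> legal
(4,5): no bracket -> illegal
(4,6): no bracket -> illegal
(5,0): no bracket -> illegal
(5,2): no bracket -> illegal
(5,4): no bracket -> illegal
(5,6): no bracket -> illegal
(6,0): flips 4 -> legal
(6,1): no bracket -> illegal
(6,2): no bracket -> illegal
(6,4): no bracket -> illegal
(6,5): no bracket -> illegal
(6,6): flips 1 -> legal
W mobility = 10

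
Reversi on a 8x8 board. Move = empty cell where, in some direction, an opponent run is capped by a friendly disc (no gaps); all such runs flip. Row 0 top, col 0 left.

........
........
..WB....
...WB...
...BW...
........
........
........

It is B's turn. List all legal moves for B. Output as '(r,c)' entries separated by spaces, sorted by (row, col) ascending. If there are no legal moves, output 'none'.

Answer: (2,1) (3,2) (4,5) (5,4)

Derivation:
(1,1): no bracket -> illegal
(1,2): no bracket -> illegal
(1,3): no bracket -> illegal
(2,1): flips 1 -> legal
(2,4): no bracket -> illegal
(3,1): no bracket -> illegal
(3,2): flips 1 -> legal
(3,5): no bracket -> illegal
(4,2): no bracket -> illegal
(4,5): flips 1 -> legal
(5,3): no bracket -> illegal
(5,4): flips 1 -> legal
(5,5): no bracket -> illegal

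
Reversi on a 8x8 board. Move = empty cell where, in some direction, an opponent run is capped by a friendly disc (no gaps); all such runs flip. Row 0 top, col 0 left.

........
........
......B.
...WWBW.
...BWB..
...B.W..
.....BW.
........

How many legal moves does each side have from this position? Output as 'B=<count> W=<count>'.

Answer: B=7 W=12

Derivation:
-- B to move --
(2,2): no bracket -> illegal
(2,3): flips 2 -> legal
(2,4): no bracket -> illegal
(2,5): flips 1 -> legal
(2,7): flips 1 -> legal
(3,2): flips 2 -> legal
(3,7): flips 1 -> legal
(4,2): no bracket -> illegal
(4,6): flips 1 -> legal
(4,7): no bracket -> illegal
(5,4): no bracket -> illegal
(5,6): no bracket -> illegal
(5,7): no bracket -> illegal
(6,4): no bracket -> illegal
(6,7): flips 1 -> legal
(7,5): no bracket -> illegal
(7,6): no bracket -> illegal
(7,7): no bracket -> illegal
B mobility = 7
-- W to move --
(1,5): no bracket -> illegal
(1,6): flips 1 -> legal
(1,7): flips 2 -> legal
(2,4): no bracket -> illegal
(2,5): flips 2 -> legal
(2,7): no bracket -> illegal
(3,2): no bracket -> illegal
(3,7): no bracket -> illegal
(4,2): flips 1 -> legal
(4,6): flips 1 -> legal
(5,2): flips 1 -> legal
(5,4): flips 1 -> legal
(5,6): flips 1 -> legal
(6,2): flips 1 -> legal
(6,3): flips 2 -> legal
(6,4): flips 1 -> legal
(7,4): no bracket -> illegal
(7,5): flips 1 -> legal
(7,6): no bracket -> illegal
W mobility = 12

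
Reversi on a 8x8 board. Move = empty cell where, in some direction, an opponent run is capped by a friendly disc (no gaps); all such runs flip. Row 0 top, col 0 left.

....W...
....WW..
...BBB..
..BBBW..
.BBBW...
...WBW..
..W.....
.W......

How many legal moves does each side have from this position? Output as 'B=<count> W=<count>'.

-- B to move --
(0,3): flips 1 -> legal
(0,5): flips 2 -> legal
(0,6): flips 1 -> legal
(1,3): no bracket -> illegal
(1,6): no bracket -> illegal
(2,6): no bracket -> illegal
(3,6): flips 1 -> legal
(4,5): flips 2 -> legal
(4,6): flips 1 -> legal
(5,1): no bracket -> illegal
(5,2): flips 1 -> legal
(5,6): flips 1 -> legal
(6,0): no bracket -> illegal
(6,1): no bracket -> illegal
(6,3): flips 1 -> legal
(6,4): flips 1 -> legal
(6,5): no bracket -> illegal
(6,6): flips 2 -> legal
(7,0): no bracket -> illegal
(7,2): no bracket -> illegal
(7,3): no bracket -> illegal
B mobility = 11
-- W to move --
(1,2): no bracket -> illegal
(1,3): flips 4 -> legal
(1,6): no bracket -> illegal
(2,1): no bracket -> illegal
(2,2): flips 1 -> legal
(2,6): no bracket -> illegal
(3,0): no bracket -> illegal
(3,1): flips 4 -> legal
(3,6): flips 1 -> legal
(4,0): flips 3 -> legal
(4,5): no bracket -> illegal
(5,0): flips 3 -> legal
(5,1): flips 3 -> legal
(5,2): no bracket -> illegal
(6,3): no bracket -> illegal
(6,4): flips 1 -> legal
(6,5): no bracket -> illegal
W mobility = 8

Answer: B=11 W=8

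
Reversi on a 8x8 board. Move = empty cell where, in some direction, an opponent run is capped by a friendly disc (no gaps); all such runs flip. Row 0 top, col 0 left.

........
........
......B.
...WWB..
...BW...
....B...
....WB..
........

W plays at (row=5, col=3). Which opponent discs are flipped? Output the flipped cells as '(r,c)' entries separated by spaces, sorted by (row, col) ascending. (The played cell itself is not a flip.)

Dir NW: first cell '.' (not opp) -> no flip
Dir N: opp run (4,3) capped by W -> flip
Dir NE: first cell 'W' (not opp) -> no flip
Dir W: first cell '.' (not opp) -> no flip
Dir E: opp run (5,4), next='.' -> no flip
Dir SW: first cell '.' (not opp) -> no flip
Dir S: first cell '.' (not opp) -> no flip
Dir SE: first cell 'W' (not opp) -> no flip

Answer: (4,3)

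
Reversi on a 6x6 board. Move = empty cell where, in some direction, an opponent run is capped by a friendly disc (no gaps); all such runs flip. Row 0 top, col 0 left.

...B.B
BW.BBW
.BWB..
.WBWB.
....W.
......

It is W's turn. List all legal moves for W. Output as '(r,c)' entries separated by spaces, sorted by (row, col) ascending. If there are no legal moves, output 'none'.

(0,0): no bracket -> illegal
(0,1): no bracket -> illegal
(0,2): no bracket -> illegal
(0,4): flips 1 -> legal
(1,2): flips 2 -> legal
(2,0): flips 1 -> legal
(2,4): flips 2 -> legal
(2,5): no bracket -> illegal
(3,0): no bracket -> illegal
(3,5): flips 1 -> legal
(4,1): no bracket -> illegal
(4,2): flips 1 -> legal
(4,3): no bracket -> illegal
(4,5): no bracket -> illegal

Answer: (0,4) (1,2) (2,0) (2,4) (3,5) (4,2)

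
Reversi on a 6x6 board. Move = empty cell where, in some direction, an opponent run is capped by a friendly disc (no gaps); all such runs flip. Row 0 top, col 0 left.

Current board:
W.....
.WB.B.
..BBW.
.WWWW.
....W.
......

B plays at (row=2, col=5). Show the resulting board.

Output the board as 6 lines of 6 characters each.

Place B at (2,5); scan 8 dirs for brackets.
Dir NW: first cell 'B' (not opp) -> no flip
Dir N: first cell '.' (not opp) -> no flip
Dir NE: edge -> no flip
Dir W: opp run (2,4) capped by B -> flip
Dir E: edge -> no flip
Dir SW: opp run (3,4), next='.' -> no flip
Dir S: first cell '.' (not opp) -> no flip
Dir SE: edge -> no flip
All flips: (2,4)

Answer: W.....
.WB.B.
..BBBB
.WWWW.
....W.
......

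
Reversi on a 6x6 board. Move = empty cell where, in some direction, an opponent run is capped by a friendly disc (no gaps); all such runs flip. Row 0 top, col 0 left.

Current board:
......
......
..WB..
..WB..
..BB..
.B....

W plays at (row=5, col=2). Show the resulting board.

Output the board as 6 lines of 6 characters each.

Answer: ......
......
..WB..
..WB..
..WB..
.BW...

Derivation:
Place W at (5,2); scan 8 dirs for brackets.
Dir NW: first cell '.' (not opp) -> no flip
Dir N: opp run (4,2) capped by W -> flip
Dir NE: opp run (4,3), next='.' -> no flip
Dir W: opp run (5,1), next='.' -> no flip
Dir E: first cell '.' (not opp) -> no flip
Dir SW: edge -> no flip
Dir S: edge -> no flip
Dir SE: edge -> no flip
All flips: (4,2)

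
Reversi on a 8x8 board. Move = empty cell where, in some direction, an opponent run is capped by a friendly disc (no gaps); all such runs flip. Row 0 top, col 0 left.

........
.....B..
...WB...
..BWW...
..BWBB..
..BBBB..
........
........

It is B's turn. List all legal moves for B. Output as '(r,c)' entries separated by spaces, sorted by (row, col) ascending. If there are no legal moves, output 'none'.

Answer: (1,2) (1,3) (1,4) (2,2) (2,5) (3,5)

Derivation:
(1,2): flips 2 -> legal
(1,3): flips 3 -> legal
(1,4): flips 1 -> legal
(2,2): flips 2 -> legal
(2,5): flips 2 -> legal
(3,5): flips 2 -> legal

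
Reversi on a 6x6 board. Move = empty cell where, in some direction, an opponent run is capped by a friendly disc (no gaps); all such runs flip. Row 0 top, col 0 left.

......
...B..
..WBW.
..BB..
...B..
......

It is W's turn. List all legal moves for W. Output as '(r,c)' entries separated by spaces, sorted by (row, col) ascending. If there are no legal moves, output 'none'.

(0,2): flips 1 -> legal
(0,3): no bracket -> illegal
(0,4): flips 1 -> legal
(1,2): no bracket -> illegal
(1,4): no bracket -> illegal
(2,1): no bracket -> illegal
(3,1): no bracket -> illegal
(3,4): no bracket -> illegal
(4,1): no bracket -> illegal
(4,2): flips 2 -> legal
(4,4): flips 1 -> legal
(5,2): no bracket -> illegal
(5,3): no bracket -> illegal
(5,4): no bracket -> illegal

Answer: (0,2) (0,4) (4,2) (4,4)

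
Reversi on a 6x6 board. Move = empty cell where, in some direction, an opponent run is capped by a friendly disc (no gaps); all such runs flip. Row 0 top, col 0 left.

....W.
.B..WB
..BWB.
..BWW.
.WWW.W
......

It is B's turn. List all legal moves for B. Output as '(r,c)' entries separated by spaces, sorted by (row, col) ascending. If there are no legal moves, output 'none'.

(0,3): no bracket -> illegal
(0,5): flips 2 -> legal
(1,2): no bracket -> illegal
(1,3): flips 1 -> legal
(2,5): no bracket -> illegal
(3,0): no bracket -> illegal
(3,1): no bracket -> illegal
(3,5): flips 2 -> legal
(4,0): no bracket -> illegal
(4,4): flips 2 -> legal
(5,0): flips 1 -> legal
(5,1): flips 2 -> legal
(5,2): flips 1 -> legal
(5,3): no bracket -> illegal
(5,4): flips 1 -> legal
(5,5): no bracket -> illegal

Answer: (0,5) (1,3) (3,5) (4,4) (5,0) (5,1) (5,2) (5,4)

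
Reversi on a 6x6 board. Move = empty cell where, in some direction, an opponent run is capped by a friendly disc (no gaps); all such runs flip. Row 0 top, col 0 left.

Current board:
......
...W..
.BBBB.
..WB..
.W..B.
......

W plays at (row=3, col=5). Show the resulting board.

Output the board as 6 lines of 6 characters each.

Answer: ......
...W..
.BBBW.
..WB.W
.W..B.
......

Derivation:
Place W at (3,5); scan 8 dirs for brackets.
Dir NW: opp run (2,4) capped by W -> flip
Dir N: first cell '.' (not opp) -> no flip
Dir NE: edge -> no flip
Dir W: first cell '.' (not opp) -> no flip
Dir E: edge -> no flip
Dir SW: opp run (4,4), next='.' -> no flip
Dir S: first cell '.' (not opp) -> no flip
Dir SE: edge -> no flip
All flips: (2,4)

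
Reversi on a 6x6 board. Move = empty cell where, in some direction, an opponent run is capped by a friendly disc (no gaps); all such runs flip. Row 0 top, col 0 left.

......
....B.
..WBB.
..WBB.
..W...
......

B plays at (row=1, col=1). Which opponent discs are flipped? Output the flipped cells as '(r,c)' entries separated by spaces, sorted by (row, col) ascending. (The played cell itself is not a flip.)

Answer: (2,2)

Derivation:
Dir NW: first cell '.' (not opp) -> no flip
Dir N: first cell '.' (not opp) -> no flip
Dir NE: first cell '.' (not opp) -> no flip
Dir W: first cell '.' (not opp) -> no flip
Dir E: first cell '.' (not opp) -> no flip
Dir SW: first cell '.' (not opp) -> no flip
Dir S: first cell '.' (not opp) -> no flip
Dir SE: opp run (2,2) capped by B -> flip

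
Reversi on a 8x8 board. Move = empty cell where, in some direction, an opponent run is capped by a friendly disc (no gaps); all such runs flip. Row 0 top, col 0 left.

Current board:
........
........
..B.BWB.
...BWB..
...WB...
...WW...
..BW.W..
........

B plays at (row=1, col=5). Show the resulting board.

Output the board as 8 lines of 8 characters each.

Place B at (1,5); scan 8 dirs for brackets.
Dir NW: first cell '.' (not opp) -> no flip
Dir N: first cell '.' (not opp) -> no flip
Dir NE: first cell '.' (not opp) -> no flip
Dir W: first cell '.' (not opp) -> no flip
Dir E: first cell '.' (not opp) -> no flip
Dir SW: first cell 'B' (not opp) -> no flip
Dir S: opp run (2,5) capped by B -> flip
Dir SE: first cell 'B' (not opp) -> no flip
All flips: (2,5)

Answer: ........
.....B..
..B.BBB.
...BWB..
...WB...
...WW...
..BW.W..
........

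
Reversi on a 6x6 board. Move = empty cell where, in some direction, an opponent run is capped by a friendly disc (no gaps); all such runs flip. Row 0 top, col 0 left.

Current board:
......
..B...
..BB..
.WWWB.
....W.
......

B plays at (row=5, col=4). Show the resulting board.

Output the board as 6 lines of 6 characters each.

Answer: ......
..B...
..BB..
.WWWB.
....B.
....B.

Derivation:
Place B at (5,4); scan 8 dirs for brackets.
Dir NW: first cell '.' (not opp) -> no flip
Dir N: opp run (4,4) capped by B -> flip
Dir NE: first cell '.' (not opp) -> no flip
Dir W: first cell '.' (not opp) -> no flip
Dir E: first cell '.' (not opp) -> no flip
Dir SW: edge -> no flip
Dir S: edge -> no flip
Dir SE: edge -> no flip
All flips: (4,4)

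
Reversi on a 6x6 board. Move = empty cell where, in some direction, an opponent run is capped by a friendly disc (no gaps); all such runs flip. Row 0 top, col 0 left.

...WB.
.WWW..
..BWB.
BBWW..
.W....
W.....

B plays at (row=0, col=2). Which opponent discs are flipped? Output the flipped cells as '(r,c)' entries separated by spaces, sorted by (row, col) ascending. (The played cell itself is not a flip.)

Answer: (0,3) (1,2) (1,3)

Derivation:
Dir NW: edge -> no flip
Dir N: edge -> no flip
Dir NE: edge -> no flip
Dir W: first cell '.' (not opp) -> no flip
Dir E: opp run (0,3) capped by B -> flip
Dir SW: opp run (1,1), next='.' -> no flip
Dir S: opp run (1,2) capped by B -> flip
Dir SE: opp run (1,3) capped by B -> flip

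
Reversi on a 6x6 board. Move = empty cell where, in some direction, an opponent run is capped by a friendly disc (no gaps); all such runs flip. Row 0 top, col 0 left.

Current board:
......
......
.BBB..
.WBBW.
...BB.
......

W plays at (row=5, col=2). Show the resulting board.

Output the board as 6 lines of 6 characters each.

Answer: ......
......
.BBB..
.WBBW.
...WB.
..W...

Derivation:
Place W at (5,2); scan 8 dirs for brackets.
Dir NW: first cell '.' (not opp) -> no flip
Dir N: first cell '.' (not opp) -> no flip
Dir NE: opp run (4,3) capped by W -> flip
Dir W: first cell '.' (not opp) -> no flip
Dir E: first cell '.' (not opp) -> no flip
Dir SW: edge -> no flip
Dir S: edge -> no flip
Dir SE: edge -> no flip
All flips: (4,3)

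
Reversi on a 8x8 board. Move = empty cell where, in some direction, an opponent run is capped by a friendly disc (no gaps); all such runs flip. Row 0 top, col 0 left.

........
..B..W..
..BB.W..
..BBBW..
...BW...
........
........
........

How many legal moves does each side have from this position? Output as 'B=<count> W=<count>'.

-- B to move --
(0,4): no bracket -> illegal
(0,5): no bracket -> illegal
(0,6): no bracket -> illegal
(1,4): no bracket -> illegal
(1,6): flips 1 -> legal
(2,4): no bracket -> illegal
(2,6): no bracket -> illegal
(3,6): flips 1 -> legal
(4,5): flips 1 -> legal
(4,6): no bracket -> illegal
(5,3): no bracket -> illegal
(5,4): flips 1 -> legal
(5,5): flips 1 -> legal
B mobility = 5
-- W to move --
(0,1): no bracket -> illegal
(0,2): no bracket -> illegal
(0,3): no bracket -> illegal
(1,1): flips 2 -> legal
(1,3): no bracket -> illegal
(1,4): no bracket -> illegal
(2,1): no bracket -> illegal
(2,4): flips 1 -> legal
(3,1): flips 3 -> legal
(4,1): no bracket -> illegal
(4,2): flips 1 -> legal
(4,5): no bracket -> illegal
(5,2): flips 2 -> legal
(5,3): no bracket -> illegal
(5,4): no bracket -> illegal
W mobility = 5

Answer: B=5 W=5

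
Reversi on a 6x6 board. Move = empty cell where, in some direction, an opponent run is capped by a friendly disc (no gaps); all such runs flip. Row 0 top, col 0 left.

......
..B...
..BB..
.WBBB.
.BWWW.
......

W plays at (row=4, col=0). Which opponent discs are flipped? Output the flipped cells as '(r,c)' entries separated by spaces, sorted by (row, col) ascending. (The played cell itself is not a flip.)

Dir NW: edge -> no flip
Dir N: first cell '.' (not opp) -> no flip
Dir NE: first cell 'W' (not opp) -> no flip
Dir W: edge -> no flip
Dir E: opp run (4,1) capped by W -> flip
Dir SW: edge -> no flip
Dir S: first cell '.' (not opp) -> no flip
Dir SE: first cell '.' (not opp) -> no flip

Answer: (4,1)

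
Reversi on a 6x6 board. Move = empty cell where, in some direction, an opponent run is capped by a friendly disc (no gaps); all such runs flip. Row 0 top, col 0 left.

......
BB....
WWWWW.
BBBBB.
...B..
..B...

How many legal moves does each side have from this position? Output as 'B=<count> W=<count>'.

-- B to move --
(1,2): flips 3 -> legal
(1,3): flips 2 -> legal
(1,4): flips 2 -> legal
(1,5): flips 1 -> legal
(2,5): no bracket -> illegal
(3,5): no bracket -> illegal
B mobility = 4
-- W to move --
(0,0): flips 2 -> legal
(0,1): flips 1 -> legal
(0,2): flips 1 -> legal
(1,2): no bracket -> illegal
(2,5): no bracket -> illegal
(3,5): no bracket -> illegal
(4,0): flips 2 -> legal
(4,1): flips 2 -> legal
(4,2): flips 3 -> legal
(4,4): flips 2 -> legal
(4,5): flips 1 -> legal
(5,1): no bracket -> illegal
(5,3): flips 2 -> legal
(5,4): flips 2 -> legal
W mobility = 10

Answer: B=4 W=10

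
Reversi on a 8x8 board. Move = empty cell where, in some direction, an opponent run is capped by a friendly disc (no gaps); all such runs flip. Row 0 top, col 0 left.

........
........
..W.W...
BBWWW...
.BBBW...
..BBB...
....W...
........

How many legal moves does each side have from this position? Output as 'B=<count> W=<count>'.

-- B to move --
(1,1): no bracket -> illegal
(1,2): flips 2 -> legal
(1,3): flips 1 -> legal
(1,4): flips 3 -> legal
(1,5): flips 2 -> legal
(2,1): flips 1 -> legal
(2,3): flips 2 -> legal
(2,5): flips 1 -> legal
(3,5): flips 4 -> legal
(4,5): flips 1 -> legal
(5,5): no bracket -> illegal
(6,3): no bracket -> illegal
(6,5): no bracket -> illegal
(7,3): no bracket -> illegal
(7,4): flips 1 -> legal
(7,5): flips 1 -> legal
B mobility = 11
-- W to move --
(2,0): flips 3 -> legal
(2,1): no bracket -> illegal
(4,0): flips 4 -> legal
(4,5): no bracket -> illegal
(5,0): flips 1 -> legal
(5,1): flips 1 -> legal
(5,5): no bracket -> illegal
(6,1): flips 2 -> legal
(6,2): flips 3 -> legal
(6,3): flips 2 -> legal
(6,5): flips 2 -> legal
W mobility = 8

Answer: B=11 W=8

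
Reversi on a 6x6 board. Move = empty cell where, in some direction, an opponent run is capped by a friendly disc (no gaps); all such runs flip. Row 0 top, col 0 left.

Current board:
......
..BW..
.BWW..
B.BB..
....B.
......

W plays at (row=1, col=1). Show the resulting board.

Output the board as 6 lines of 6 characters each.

Answer: ......
.WWW..
.BWW..
B.BB..
....B.
......

Derivation:
Place W at (1,1); scan 8 dirs for brackets.
Dir NW: first cell '.' (not opp) -> no flip
Dir N: first cell '.' (not opp) -> no flip
Dir NE: first cell '.' (not opp) -> no flip
Dir W: first cell '.' (not opp) -> no flip
Dir E: opp run (1,2) capped by W -> flip
Dir SW: first cell '.' (not opp) -> no flip
Dir S: opp run (2,1), next='.' -> no flip
Dir SE: first cell 'W' (not opp) -> no flip
All flips: (1,2)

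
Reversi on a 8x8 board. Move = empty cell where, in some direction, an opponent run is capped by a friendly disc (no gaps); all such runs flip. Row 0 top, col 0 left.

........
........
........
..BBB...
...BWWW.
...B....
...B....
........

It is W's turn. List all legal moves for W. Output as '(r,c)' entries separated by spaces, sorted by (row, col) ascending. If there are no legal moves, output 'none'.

Answer: (2,2) (2,3) (2,4) (4,2) (6,2)

Derivation:
(2,1): no bracket -> illegal
(2,2): flips 1 -> legal
(2,3): flips 1 -> legal
(2,4): flips 1 -> legal
(2,5): no bracket -> illegal
(3,1): no bracket -> illegal
(3,5): no bracket -> illegal
(4,1): no bracket -> illegal
(4,2): flips 1 -> legal
(5,2): no bracket -> illegal
(5,4): no bracket -> illegal
(6,2): flips 1 -> legal
(6,4): no bracket -> illegal
(7,2): no bracket -> illegal
(7,3): no bracket -> illegal
(7,4): no bracket -> illegal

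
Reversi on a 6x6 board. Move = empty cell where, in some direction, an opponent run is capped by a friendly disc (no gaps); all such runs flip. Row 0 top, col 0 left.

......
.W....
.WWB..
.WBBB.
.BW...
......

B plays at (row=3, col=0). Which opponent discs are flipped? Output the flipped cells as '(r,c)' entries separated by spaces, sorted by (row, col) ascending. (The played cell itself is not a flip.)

Answer: (3,1)

Derivation:
Dir NW: edge -> no flip
Dir N: first cell '.' (not opp) -> no flip
Dir NE: opp run (2,1), next='.' -> no flip
Dir W: edge -> no flip
Dir E: opp run (3,1) capped by B -> flip
Dir SW: edge -> no flip
Dir S: first cell '.' (not opp) -> no flip
Dir SE: first cell 'B' (not opp) -> no flip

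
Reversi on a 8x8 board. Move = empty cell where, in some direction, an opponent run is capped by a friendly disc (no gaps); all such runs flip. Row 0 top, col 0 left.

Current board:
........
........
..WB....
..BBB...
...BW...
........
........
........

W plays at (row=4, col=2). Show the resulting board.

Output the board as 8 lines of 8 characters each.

Place W at (4,2); scan 8 dirs for brackets.
Dir NW: first cell '.' (not opp) -> no flip
Dir N: opp run (3,2) capped by W -> flip
Dir NE: opp run (3,3), next='.' -> no flip
Dir W: first cell '.' (not opp) -> no flip
Dir E: opp run (4,3) capped by W -> flip
Dir SW: first cell '.' (not opp) -> no flip
Dir S: first cell '.' (not opp) -> no flip
Dir SE: first cell '.' (not opp) -> no flip
All flips: (3,2) (4,3)

Answer: ........
........
..WB....
..WBB...
..WWW...
........
........
........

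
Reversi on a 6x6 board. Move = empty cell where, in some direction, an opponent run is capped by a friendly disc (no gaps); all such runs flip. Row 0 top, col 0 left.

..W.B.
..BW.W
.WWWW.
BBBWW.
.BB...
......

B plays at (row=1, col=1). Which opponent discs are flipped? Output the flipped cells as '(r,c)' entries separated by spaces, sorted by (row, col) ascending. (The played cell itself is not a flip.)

Dir NW: first cell '.' (not opp) -> no flip
Dir N: first cell '.' (not opp) -> no flip
Dir NE: opp run (0,2), next=edge -> no flip
Dir W: first cell '.' (not opp) -> no flip
Dir E: first cell 'B' (not opp) -> no flip
Dir SW: first cell '.' (not opp) -> no flip
Dir S: opp run (2,1) capped by B -> flip
Dir SE: opp run (2,2) (3,3), next='.' -> no flip

Answer: (2,1)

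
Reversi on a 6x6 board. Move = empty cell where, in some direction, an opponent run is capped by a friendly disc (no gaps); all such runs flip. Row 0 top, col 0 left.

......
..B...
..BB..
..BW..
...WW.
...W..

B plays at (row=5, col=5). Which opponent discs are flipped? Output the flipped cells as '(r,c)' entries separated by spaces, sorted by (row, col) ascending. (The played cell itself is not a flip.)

Answer: (3,3) (4,4)

Derivation:
Dir NW: opp run (4,4) (3,3) capped by B -> flip
Dir N: first cell '.' (not opp) -> no flip
Dir NE: edge -> no flip
Dir W: first cell '.' (not opp) -> no flip
Dir E: edge -> no flip
Dir SW: edge -> no flip
Dir S: edge -> no flip
Dir SE: edge -> no flip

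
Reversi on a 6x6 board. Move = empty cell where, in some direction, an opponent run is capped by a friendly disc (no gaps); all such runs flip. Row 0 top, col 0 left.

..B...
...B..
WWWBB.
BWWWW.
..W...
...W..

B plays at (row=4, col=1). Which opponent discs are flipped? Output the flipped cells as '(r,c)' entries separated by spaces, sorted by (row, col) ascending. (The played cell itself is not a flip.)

Answer: (3,2)

Derivation:
Dir NW: first cell 'B' (not opp) -> no flip
Dir N: opp run (3,1) (2,1), next='.' -> no flip
Dir NE: opp run (3,2) capped by B -> flip
Dir W: first cell '.' (not opp) -> no flip
Dir E: opp run (4,2), next='.' -> no flip
Dir SW: first cell '.' (not opp) -> no flip
Dir S: first cell '.' (not opp) -> no flip
Dir SE: first cell '.' (not opp) -> no flip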